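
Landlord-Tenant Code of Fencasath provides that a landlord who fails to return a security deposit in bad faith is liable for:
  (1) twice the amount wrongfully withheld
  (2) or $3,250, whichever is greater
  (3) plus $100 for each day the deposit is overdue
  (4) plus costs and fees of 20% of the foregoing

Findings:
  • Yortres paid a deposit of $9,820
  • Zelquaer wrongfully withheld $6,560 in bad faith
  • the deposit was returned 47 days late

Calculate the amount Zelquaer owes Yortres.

Doubled: 2 × $6,560 = $13,120
Minimum $3,250: $13,120 meets the minimum, no increase.
Late-return penalty: 47 × $100 = $4,700
Damages plus late penalty: $13,120 + $4,700 = $17,820
Costs and fees: 20% of $17,820 = $3,564
Total recovery: $17,820 + $3,564 = $21,384

$21,384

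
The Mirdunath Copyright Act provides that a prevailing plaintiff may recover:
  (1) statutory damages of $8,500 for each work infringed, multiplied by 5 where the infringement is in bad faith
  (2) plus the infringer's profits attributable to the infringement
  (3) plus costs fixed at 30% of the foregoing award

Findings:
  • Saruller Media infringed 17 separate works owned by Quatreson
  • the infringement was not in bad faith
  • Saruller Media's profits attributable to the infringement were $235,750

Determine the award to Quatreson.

$494,325

Statutory damages: 17 × $8,500 = $144,500
Infringement not in bad faith: no ×5 enhancement.
Combined award: $144,500 + $235,750 = $380,250
Costs: 30% of $380,250 = $114,075
Award plus costs: $380,250 + $114,075 = $494,325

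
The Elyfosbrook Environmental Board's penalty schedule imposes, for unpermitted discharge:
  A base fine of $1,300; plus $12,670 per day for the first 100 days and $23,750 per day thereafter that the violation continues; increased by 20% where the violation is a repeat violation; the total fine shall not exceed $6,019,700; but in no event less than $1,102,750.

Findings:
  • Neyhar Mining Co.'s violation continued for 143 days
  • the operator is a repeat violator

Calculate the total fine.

$2,747,460

First 100 days: 100 × $12,670 = $1,267,000
Remaining days: (143 − 100) × $23,750 = $1,021,250
Per-day component: $1,267,000 + $1,021,250 = $2,288,250
Base plus per-day: $1,300 + $2,288,250 = $2,289,550
Enhancement: 20% of $2,289,550 = $457,910
Enhanced fine: $2,289,550 + $457,910 = $2,747,460
Cap at $6,019,700: $2,747,460 is within the cap, no reduction.
Minimum $1,102,750: $2,747,460 meets the minimum, no increase.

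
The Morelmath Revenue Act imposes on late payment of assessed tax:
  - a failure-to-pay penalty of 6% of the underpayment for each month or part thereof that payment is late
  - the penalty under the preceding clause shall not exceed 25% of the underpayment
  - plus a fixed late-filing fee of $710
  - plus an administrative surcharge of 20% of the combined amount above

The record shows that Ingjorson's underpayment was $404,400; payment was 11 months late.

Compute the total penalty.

$122,172

Accrued rate: 6% × 11 = 66%, capped at 25% → 25%
Failure-to-pay penalty: 25% of $404,400 = $101,100
Penalty before surcharge: $101,100 + $710 = $101,810
Administrative surcharge: 20% of $101,810 = $20,362
Total penalty: $101,810 + $20,362 = $122,172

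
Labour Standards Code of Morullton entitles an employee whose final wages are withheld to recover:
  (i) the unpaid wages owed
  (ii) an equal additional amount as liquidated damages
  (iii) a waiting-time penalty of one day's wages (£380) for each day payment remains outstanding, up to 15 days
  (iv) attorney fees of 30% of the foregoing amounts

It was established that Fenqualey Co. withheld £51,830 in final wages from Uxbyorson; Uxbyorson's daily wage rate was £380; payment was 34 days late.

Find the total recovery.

£142,168

Liquidated damages (equal amount): £51,830
Penalty days: min(34, 15) = 15
Waiting-time penalty: 15 × £380 = £5,700
Subtotal: £51,830 + £51,830 + £5,700 = £109,360
Attorney fees: 30% of £109,360 = £32,808
Total award: £109,360 + £32,808 = £142,168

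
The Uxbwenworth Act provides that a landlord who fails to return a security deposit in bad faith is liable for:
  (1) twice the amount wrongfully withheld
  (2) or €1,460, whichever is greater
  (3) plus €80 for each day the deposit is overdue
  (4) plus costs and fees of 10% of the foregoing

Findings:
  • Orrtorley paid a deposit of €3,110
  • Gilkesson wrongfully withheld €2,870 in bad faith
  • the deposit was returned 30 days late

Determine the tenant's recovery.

Doubled: 2 × €2,870 = €5,740
Minimum €1,460: €5,740 meets the minimum, no increase.
Late-return penalty: 30 × €80 = €2,400
Damages plus late penalty: €5,740 + €2,400 = €8,140
Costs and fees: 10% of €8,140 = €814
Total recovery: €8,140 + €814 = €8,954

Recovery: €8,954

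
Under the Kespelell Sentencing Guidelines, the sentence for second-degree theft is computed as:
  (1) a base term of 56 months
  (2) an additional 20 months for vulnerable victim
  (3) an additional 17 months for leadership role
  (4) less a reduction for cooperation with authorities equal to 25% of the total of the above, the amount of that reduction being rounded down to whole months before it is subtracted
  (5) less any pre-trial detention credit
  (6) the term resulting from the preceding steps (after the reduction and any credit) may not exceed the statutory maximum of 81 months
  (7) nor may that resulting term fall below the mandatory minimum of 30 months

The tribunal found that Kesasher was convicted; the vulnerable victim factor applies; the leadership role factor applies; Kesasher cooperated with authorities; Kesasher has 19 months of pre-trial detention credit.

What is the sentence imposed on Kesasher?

51 months

Vulnerable victim enhancement: +20 months
Leadership role enhancement: +17 months
Adjusted term: 56 months + 20 months + 17 months = 93 months
Cooperation with authorities reduction: 25% of 93 months = 23 months (rounded down)
After reduction: 93 − 23 = 70 months
Less pre-trial detention credit: 70 months − 19 months = 51 months
Cap at 81 months: 51 months is within the cap, no reduction.
Minimum 30 months: 51 months meets the minimum, no increase.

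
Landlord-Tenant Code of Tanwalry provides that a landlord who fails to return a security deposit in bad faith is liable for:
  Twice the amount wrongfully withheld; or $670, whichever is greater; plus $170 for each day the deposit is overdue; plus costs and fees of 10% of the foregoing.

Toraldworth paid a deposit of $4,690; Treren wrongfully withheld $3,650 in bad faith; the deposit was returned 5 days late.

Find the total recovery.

$8,965

Doubled: 2 × $3,650 = $7,300
Minimum $670: $7,300 meets the minimum, no increase.
Late-return penalty: 5 × $170 = $850
Damages plus late penalty: $7,300 + $850 = $8,150
Costs and fees: 10% of $8,150 = $815
Total recovery: $8,150 + $815 = $8,965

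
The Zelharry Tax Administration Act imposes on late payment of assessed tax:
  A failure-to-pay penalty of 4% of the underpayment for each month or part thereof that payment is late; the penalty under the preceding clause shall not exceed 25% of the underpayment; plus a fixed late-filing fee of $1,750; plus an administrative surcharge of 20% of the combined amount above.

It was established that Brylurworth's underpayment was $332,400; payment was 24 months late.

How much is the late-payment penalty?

$101,820

Accrued rate: 4% × 24 = 96%, capped at 25% → 25%
Failure-to-pay penalty: 25% of $332,400 = $83,100
Penalty before surcharge: $83,100 + $1,750 = $84,850
Administrative surcharge: 20% of $84,850 = $16,970
Total penalty: $84,850 + $16,970 = $101,820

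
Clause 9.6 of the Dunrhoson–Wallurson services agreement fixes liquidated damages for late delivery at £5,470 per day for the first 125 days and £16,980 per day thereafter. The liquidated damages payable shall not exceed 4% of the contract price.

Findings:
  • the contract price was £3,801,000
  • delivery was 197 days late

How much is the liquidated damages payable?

£152,040

First 125 days: 125 × £5,470 = £683,750
Remaining days: (197 − 125) × £16,980 = £1,222,560
Accrued per-day damages: £683,750 + £1,222,560 = £1,906,310
Cap: 4% of £3,801,000 = £152,040
Cap at £152,040: £1,906,310 exceeds the cap → £152,040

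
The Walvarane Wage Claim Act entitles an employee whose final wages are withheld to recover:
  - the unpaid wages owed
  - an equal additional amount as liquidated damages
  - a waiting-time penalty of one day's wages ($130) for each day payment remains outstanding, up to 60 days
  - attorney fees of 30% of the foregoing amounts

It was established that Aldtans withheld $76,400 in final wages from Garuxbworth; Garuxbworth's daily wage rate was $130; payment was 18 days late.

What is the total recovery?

$201,682

Liquidated damages (equal amount): $76,400
Penalty days: min(18, 60) = 18
Waiting-time penalty: 18 × $130 = $2,340
Subtotal: $76,400 + $76,400 + $2,340 = $155,140
Attorney fees: 30% of $155,140 = $46,542
Total award: $155,140 + $46,542 = $201,682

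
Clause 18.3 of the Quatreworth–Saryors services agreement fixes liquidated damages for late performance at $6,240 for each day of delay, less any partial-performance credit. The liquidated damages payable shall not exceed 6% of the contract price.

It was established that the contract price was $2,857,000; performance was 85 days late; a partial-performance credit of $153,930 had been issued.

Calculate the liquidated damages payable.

Per-day damages: 85 × $6,240 = $530,400
Less partial-performance credit: $530,400 − $153,930 = $376,470
Cap: 6% of $2,857,000 = $171,420
Cap at $171,420: $376,470 exceeds the cap → $171,420

$171,420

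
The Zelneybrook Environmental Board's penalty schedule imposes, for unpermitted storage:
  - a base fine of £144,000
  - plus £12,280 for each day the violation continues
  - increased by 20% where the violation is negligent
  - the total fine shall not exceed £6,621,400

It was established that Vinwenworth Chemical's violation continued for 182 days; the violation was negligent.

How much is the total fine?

Per-day component: 182 × £12,280 = £2,234,960
Base plus per-day: £144,000 + £2,234,960 = £2,378,960
Enhancement: 20% of £2,378,960 = £475,792
Enhanced fine: £2,378,960 + £475,792 = £2,854,752
Cap at £6,621,400: £2,854,752 is within the cap, no reduction.

£2,854,752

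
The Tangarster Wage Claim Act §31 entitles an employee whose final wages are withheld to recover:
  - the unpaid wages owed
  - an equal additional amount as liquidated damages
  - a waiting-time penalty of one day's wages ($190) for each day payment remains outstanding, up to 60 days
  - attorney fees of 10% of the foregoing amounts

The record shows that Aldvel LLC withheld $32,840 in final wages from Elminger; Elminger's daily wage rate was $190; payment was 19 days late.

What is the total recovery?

$76,219

Liquidated damages (equal amount): $32,840
Penalty days: min(19, 60) = 19
Waiting-time penalty: 19 × $190 = $3,610
Subtotal: $32,840 + $32,840 + $3,610 = $69,290
Attorney fees: 10% of $69,290 = $6,929
Total award: $69,290 + $6,929 = $76,219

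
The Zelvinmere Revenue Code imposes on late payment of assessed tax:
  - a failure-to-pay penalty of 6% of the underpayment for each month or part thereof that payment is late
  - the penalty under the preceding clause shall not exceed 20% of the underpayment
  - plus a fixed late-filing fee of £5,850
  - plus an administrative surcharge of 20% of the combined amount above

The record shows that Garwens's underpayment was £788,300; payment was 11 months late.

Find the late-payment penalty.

Accrued rate: 6% × 11 = 66%, capped at 20% → 20%
Failure-to-pay penalty: 20% of £788,300 = £157,660
Penalty before surcharge: £157,660 + £5,850 = £163,510
Administrative surcharge: 20% of £163,510 = £32,702
Total penalty: £163,510 + £32,702 = £196,212

£196,212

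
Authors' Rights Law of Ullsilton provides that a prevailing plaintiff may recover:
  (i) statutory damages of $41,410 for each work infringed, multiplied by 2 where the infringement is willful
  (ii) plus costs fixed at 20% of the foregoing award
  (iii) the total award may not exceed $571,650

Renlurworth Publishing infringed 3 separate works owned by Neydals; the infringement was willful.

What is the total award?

$298,152

Statutory damages: 3 × $41,410 = $124,230
Doubled: 2 × $124,230 = $248,460
Costs: 20% of $248,460 = $49,692
Award plus costs: $248,460 + $49,692 = $298,152
Cap at $571,650: $298,152 is within the cap, no reduction.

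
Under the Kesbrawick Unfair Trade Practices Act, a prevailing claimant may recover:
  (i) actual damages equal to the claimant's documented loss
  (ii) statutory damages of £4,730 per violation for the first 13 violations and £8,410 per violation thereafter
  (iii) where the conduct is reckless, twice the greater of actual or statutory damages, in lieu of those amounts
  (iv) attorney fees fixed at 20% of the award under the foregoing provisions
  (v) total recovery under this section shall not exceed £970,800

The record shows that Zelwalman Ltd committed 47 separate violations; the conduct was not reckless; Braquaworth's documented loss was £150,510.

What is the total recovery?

First 13 violations: 13 × £4,730 = £61,490
Remaining violations: (47 − 13) × £8,410 = £285,940
Statutory damages: £61,490 + £285,940 = £347,430
Conduct not reckless: the in-lieu enhancement does not apply.
Actual plus statutory damages: £150,510 + £347,430 = £497,940
Attorney fees: 20% of £497,940 = £99,588
Total before cap: £497,940 + £99,588 = £597,528
Cap at £970,800: £597,528 is within the cap, no reduction.

£597,528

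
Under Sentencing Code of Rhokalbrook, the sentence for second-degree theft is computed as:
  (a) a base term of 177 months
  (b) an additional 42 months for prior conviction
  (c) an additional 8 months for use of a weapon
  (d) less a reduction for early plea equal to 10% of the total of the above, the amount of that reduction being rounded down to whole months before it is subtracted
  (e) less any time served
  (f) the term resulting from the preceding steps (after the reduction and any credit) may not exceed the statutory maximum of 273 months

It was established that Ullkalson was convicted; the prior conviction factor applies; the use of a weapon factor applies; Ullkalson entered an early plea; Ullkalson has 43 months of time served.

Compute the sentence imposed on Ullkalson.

162 months

Prior conviction enhancement: +42 months
Use of a weapon enhancement: +8 months
Adjusted term: 177 months + 42 months + 8 months = 227 months
Early plea reduction: 10% of 227 months = 22 months (rounded down)
After reduction: 227 − 22 = 205 months
Less time served: 205 months − 43 months = 162 months
Cap at 273 months: 162 months is within the cap, no reduction.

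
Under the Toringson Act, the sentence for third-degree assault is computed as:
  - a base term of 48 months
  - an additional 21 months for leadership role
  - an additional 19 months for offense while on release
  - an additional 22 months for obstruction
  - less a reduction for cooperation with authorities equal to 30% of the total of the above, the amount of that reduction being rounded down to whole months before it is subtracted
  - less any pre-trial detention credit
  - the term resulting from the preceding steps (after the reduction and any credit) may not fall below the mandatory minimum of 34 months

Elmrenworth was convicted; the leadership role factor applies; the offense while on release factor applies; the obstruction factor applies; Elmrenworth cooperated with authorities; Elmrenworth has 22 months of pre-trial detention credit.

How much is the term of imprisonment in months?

55 months

Leadership role enhancement: +21 months
Offense while on release enhancement: +19 months
Obstruction enhancement: +22 months
Adjusted term: 48 months + 21 months + 19 months + 22 months = 110 months
Cooperation with authorities reduction: 30% of 110 months = 33 months (rounded down)
After reduction: 110 − 33 = 77 months
Less pre-trial detention credit: 77 months − 22 months = 55 months
Minimum 34 months: 55 months meets the minimum, no increase.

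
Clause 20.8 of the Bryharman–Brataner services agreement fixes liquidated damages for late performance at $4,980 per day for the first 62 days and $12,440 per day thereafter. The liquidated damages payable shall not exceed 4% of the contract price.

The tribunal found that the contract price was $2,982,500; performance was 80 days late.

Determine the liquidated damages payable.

First 62 days: 62 × $4,980 = $308,760
Remaining days: (80 − 62) × $12,440 = $223,920
Accrued per-day damages: $308,760 + $223,920 = $532,680
Cap: 4% of $2,982,500 = $119,300
Cap at $119,300: $532,680 exceeds the cap → $119,300

$119,300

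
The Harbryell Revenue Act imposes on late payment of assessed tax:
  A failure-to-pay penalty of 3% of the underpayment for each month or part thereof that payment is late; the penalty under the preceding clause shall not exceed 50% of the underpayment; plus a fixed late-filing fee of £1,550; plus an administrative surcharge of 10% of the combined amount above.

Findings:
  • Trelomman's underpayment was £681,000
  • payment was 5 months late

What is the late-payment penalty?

Accrued rate: 3% × 5 = 15%, capped at 50% → 15%
Failure-to-pay penalty: 15% of £681,000 = £102,150
Penalty before surcharge: £102,150 + £1,550 = £103,700
Administrative surcharge: 10% of £103,700 = £10,370
Total penalty: £103,700 + £10,370 = £114,070

£114,070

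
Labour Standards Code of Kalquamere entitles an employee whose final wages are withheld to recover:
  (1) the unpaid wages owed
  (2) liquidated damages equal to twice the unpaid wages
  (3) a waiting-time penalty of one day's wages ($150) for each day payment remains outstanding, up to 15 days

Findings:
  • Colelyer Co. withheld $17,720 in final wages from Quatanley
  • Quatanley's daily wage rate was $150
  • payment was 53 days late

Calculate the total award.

Total award: $55,410

Doubled: 2 × $17,720 = $35,440
Penalty days: min(53, 15) = 15
Waiting-time penalty: 15 × $150 = $2,250
Total award: $17,720 + $35,440 + $2,250 = $55,410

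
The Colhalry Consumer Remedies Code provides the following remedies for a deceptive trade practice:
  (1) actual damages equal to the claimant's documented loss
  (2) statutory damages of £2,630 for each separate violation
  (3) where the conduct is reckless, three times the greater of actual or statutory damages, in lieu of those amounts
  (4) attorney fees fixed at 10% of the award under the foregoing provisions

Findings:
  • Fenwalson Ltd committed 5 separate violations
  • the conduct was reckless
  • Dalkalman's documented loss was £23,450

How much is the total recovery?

Statutory damages: 5 × £2,630 = £13,150
Greater of actual damages (£23,450) or statutory damages (£13,150): £23,450
Trebled: 3 × £23,450 = £70,350
Attorney fees: 10% of £70,350 = £7,035
Total recovery: £70,350 + £7,035 = £77,385

£77,385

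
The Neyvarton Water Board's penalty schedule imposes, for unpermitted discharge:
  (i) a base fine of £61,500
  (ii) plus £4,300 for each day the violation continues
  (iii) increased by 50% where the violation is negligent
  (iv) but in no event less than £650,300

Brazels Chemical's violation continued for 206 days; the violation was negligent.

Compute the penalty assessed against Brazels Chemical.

Per-day component: 206 × £4,300 = £885,800
Base plus per-day: £61,500 + £885,800 = £947,300
Enhancement: 50% of £947,300 = £473,650
Enhanced fine: £947,300 + £473,650 = £1,420,950
Minimum £650,300: £1,420,950 meets the minimum, no increase.

£1,420,950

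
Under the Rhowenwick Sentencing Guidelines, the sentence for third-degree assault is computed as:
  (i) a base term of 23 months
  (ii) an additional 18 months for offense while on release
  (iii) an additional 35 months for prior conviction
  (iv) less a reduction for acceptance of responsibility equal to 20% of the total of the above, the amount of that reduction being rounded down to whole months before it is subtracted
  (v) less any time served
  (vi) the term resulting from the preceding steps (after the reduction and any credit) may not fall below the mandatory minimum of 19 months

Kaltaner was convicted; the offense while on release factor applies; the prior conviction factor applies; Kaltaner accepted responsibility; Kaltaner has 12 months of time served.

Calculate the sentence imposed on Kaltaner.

Offense while on release enhancement: +18 months
Prior conviction enhancement: +35 months
Adjusted term: 23 months + 18 months + 35 months = 76 months
Acceptance of responsibility reduction: 20% of 76 months = 15 months (rounded down)
After reduction: 76 − 15 = 61 months
Less time served: 61 months − 12 months = 49 months
Minimum 19 months: 49 months meets the minimum, no increase.

49 months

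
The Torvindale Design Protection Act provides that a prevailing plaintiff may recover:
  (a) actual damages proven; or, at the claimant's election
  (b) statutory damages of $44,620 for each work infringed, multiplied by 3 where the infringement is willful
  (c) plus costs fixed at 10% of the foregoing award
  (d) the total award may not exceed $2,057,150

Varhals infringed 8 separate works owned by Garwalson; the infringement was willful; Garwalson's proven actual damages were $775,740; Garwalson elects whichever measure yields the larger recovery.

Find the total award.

$1,177,968

Statutory damages: 8 × $44,620 = $356,960
Trebled: 3 × $356,960 = $1,070,880
Greater of actual damages ($775,740) or enhanced statutory damages ($1,070,880): $1,070,880
Costs: 10% of $1,070,880 = $107,088
Award plus costs: $1,070,880 + $107,088 = $1,177,968
Cap at $2,057,150: $1,177,968 is within the cap, no reduction.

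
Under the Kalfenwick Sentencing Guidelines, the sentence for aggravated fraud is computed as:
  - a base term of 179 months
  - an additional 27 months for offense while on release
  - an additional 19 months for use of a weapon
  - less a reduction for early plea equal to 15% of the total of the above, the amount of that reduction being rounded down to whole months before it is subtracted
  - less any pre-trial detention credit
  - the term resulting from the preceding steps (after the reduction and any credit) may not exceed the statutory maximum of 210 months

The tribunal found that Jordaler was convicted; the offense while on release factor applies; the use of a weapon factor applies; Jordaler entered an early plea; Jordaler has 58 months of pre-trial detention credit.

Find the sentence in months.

Offense while on release enhancement: +27 months
Use of a weapon enhancement: +19 months
Adjusted term: 179 months + 27 months + 19 months = 225 months
Early plea reduction: 15% of 225 months = 33 months (rounded down)
After reduction: 225 − 33 = 192 months
Less pre-trial detention credit: 192 months − 58 months = 134 months
Cap at 210 months: 134 months is within the cap, no reduction.

Sentence: 134 months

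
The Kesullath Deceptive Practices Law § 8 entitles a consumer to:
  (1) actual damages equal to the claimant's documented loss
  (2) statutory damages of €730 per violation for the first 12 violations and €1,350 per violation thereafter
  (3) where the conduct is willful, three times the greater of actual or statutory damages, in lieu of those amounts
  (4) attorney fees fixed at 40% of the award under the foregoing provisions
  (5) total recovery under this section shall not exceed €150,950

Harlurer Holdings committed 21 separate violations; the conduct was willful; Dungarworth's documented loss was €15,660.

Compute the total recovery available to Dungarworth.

First 12 violations: 12 × €730 = €8,760
Remaining violations: (21 − 12) × €1,350 = €12,150
Statutory damages: €8,760 + €12,150 = €20,910
Greater of actual damages (€15,660) or statutory damages (€20,910): €20,910
Trebled: 3 × €20,910 = €62,730
Attorney fees: 40% of €62,730 = €25,092
Total before cap: €62,730 + €25,092 = €87,822
Cap at €150,950: €87,822 is within the cap, no reduction.

€87,822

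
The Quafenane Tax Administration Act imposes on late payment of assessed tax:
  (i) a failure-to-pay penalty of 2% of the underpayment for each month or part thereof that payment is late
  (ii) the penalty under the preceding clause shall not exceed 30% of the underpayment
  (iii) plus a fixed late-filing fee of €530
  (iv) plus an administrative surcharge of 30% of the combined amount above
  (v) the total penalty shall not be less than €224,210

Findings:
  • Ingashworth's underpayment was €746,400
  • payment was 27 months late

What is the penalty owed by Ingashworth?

Accrued rate: 2% × 27 = 54%, capped at 30% → 30%
Failure-to-pay penalty: 30% of €746,400 = €223,920
Penalty before surcharge: €223,920 + €530 = €224,450
Administrative surcharge: 30% of €224,450 = €67,335
Total penalty: €224,450 + €67,335 = €291,785
Minimum €224,210: €291,785 meets the minimum, no increase.

€291,785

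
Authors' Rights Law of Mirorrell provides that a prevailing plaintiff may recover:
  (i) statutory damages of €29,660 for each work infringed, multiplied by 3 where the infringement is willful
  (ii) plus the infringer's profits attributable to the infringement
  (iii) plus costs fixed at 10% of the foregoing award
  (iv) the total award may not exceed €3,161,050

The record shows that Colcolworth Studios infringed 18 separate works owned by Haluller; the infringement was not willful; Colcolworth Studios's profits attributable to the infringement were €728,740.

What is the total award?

€1,388,882

Statutory damages: 18 × €29,660 = €533,880
Infringement not willful: no ×3 enhancement.
Combined award: €533,880 + €728,740 = €1,262,620
Costs: 10% of €1,262,620 = €126,262
Award plus costs: €1,262,620 + €126,262 = €1,388,882
Cap at €3,161,050: €1,388,882 is within the cap, no reduction.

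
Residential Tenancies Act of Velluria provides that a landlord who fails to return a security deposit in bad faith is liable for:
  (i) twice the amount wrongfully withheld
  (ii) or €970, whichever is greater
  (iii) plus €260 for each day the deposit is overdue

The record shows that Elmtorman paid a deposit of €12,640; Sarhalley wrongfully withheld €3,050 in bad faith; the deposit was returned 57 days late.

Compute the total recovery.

Doubled: 2 × €3,050 = €6,100
Minimum €970: €6,100 meets the minimum, no increase.
Late-return penalty: 57 × €260 = €14,820
Damages plus late penalty: €6,100 + €14,820 = €20,920

€20,920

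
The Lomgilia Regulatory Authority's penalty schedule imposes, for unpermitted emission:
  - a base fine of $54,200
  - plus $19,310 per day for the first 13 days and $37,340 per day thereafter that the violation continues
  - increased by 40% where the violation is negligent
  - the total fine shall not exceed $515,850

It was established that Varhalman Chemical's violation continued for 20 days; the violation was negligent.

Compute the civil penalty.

$515,850

First 13 days: 13 × $19,310 = $251,030
Remaining days: (20 − 13) × $37,340 = $261,380
Per-day component: $251,030 + $261,380 = $512,410
Base plus per-day: $54,200 + $512,410 = $566,610
Enhancement: 40% of $566,610 = $226,644
Enhanced fine: $566,610 + $226,644 = $793,254
Cap at $515,850: $793,254 exceeds the cap → $515,850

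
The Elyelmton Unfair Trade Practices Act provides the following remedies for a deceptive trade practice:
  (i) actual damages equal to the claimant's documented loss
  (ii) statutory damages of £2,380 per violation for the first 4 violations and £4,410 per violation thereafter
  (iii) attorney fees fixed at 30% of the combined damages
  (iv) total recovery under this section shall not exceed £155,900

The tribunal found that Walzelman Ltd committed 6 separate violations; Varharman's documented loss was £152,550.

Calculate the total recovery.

£155,900

First 4 violations: 4 × £2,380 = £9,520
Remaining violations: (6 − 4) × £4,410 = £8,820
Statutory damages: £9,520 + £8,820 = £18,340
Combined damages: £152,550 + £18,340 = £170,890
Attorney fees: 30% of £170,890 = £51,267
Total before cap: £170,890 + £51,267 = £222,157
Cap at £155,900: £222,157 exceeds the cap → £155,900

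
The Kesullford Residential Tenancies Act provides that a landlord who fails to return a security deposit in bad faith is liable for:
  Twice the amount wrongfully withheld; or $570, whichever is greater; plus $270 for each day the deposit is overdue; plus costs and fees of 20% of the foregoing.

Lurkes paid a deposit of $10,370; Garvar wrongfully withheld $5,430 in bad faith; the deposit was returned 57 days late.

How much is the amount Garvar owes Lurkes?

Doubled: 2 × $5,430 = $10,860
Minimum $570: $10,860 meets the minimum, no increase.
Late-return penalty: 57 × $270 = $15,390
Damages plus late penalty: $10,860 + $15,390 = $26,250
Costs and fees: 20% of $26,250 = $5,250
Total recovery: $26,250 + $5,250 = $31,500

Recovery: $31,500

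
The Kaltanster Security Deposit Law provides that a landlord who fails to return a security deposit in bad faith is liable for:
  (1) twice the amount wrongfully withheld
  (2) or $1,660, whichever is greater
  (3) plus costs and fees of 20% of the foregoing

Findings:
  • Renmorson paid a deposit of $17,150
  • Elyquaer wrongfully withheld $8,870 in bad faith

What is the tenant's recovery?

$21,288

Doubled: 2 × $8,870 = $17,740
Minimum $1,660: $17,740 meets the minimum, no increase.
Costs and fees: 20% of $17,740 = $3,548
Total recovery: $17,740 + $3,548 = $21,288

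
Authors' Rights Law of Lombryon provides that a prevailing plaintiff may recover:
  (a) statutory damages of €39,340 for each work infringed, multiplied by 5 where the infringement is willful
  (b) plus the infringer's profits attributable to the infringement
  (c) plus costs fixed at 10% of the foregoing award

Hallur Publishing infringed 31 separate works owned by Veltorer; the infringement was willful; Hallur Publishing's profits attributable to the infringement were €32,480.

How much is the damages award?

€6,743,198

Statutory damages: 31 × €39,340 = €1,219,540
Multiplied by 5: 5 × €1,219,540 = €6,097,700
Combined award: €6,097,700 + €32,480 = €6,130,180
Costs: 10% of €6,130,180 = €613,018
Award plus costs: €6,130,180 + €613,018 = €6,743,198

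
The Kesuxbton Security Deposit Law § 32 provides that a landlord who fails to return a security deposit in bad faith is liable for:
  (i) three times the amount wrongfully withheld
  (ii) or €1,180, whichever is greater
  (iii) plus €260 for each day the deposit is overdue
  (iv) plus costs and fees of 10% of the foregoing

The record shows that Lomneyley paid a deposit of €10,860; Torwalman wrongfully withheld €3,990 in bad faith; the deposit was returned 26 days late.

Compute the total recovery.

Trebled: 3 × €3,990 = €11,970
Minimum €1,180: €11,970 meets the minimum, no increase.
Late-return penalty: 26 × €260 = €6,760
Damages plus late penalty: €11,970 + €6,760 = €18,730
Costs and fees: 10% of €18,730 = €1,873
Total recovery: €18,730 + €1,873 = €20,603

€20,603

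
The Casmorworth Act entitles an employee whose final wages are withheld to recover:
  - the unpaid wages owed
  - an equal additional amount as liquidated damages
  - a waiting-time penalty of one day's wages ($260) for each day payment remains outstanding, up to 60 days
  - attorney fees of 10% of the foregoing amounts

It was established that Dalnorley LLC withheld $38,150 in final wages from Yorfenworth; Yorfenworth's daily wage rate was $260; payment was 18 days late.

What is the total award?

Liquidated damages (equal amount): $38,150
Penalty days: min(18, 60) = 18
Waiting-time penalty: 18 × $260 = $4,680
Subtotal: $38,150 + $38,150 + $4,680 = $80,980
Attorney fees: 10% of $80,980 = $8,098
Total award: $80,980 + $8,098 = $89,078

$89,078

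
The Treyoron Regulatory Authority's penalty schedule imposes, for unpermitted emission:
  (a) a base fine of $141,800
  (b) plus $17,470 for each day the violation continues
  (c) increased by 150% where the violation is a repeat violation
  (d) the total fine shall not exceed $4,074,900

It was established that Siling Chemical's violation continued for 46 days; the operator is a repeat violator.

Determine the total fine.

$2,363,550

Per-day component: 46 × $17,470 = $803,620
Base plus per-day: $141,800 + $803,620 = $945,420
Enhancement: 150% of $945,420 = $1,418,130
Enhanced fine: $945,420 + $1,418,130 = $2,363,550
Cap at $4,074,900: $2,363,550 is within the cap, no reduction.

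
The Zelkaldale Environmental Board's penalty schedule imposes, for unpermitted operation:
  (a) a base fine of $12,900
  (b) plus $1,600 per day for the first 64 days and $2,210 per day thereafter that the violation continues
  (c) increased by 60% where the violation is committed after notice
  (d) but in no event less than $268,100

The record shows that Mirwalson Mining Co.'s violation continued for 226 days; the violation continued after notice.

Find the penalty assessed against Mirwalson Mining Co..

Civil penalty: $757,312

First 64 days: 64 × $1,600 = $102,400
Remaining days: (226 − 64) × $2,210 = $358,020
Per-day component: $102,400 + $358,020 = $460,420
Base plus per-day: $12,900 + $460,420 = $473,320
Enhancement: 60% of $473,320 = $283,992
Enhanced fine: $473,320 + $283,992 = $757,312
Minimum $268,100: $757,312 meets the minimum, no increase.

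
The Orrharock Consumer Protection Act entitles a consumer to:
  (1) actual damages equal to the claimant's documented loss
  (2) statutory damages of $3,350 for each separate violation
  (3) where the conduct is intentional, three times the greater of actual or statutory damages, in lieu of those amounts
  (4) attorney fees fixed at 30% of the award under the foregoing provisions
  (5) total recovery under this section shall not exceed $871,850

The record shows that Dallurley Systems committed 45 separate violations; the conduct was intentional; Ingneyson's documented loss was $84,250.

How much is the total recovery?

$587,925

Statutory damages: 45 × $3,350 = $150,750
Greater of actual damages ($84,250) or statutory damages ($150,750): $150,750
Trebled: 3 × $150,750 = $452,250
Attorney fees: 30% of $452,250 = $135,675
Total before cap: $452,250 + $135,675 = $587,925
Cap at $871,850: $587,925 is within the cap, no reduction.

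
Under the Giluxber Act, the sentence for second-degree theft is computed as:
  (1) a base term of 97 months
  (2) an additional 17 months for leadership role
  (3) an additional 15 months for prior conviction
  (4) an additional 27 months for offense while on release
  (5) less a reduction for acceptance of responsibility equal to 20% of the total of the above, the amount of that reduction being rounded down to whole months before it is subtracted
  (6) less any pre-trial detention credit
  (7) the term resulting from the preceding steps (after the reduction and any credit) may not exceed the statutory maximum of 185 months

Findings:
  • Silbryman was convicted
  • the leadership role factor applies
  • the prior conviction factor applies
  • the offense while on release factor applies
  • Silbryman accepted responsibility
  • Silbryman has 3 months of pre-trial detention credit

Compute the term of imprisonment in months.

122 months

Leadership role enhancement: +17 months
Prior conviction enhancement: +15 months
Offense while on release enhancement: +27 months
Adjusted term: 97 months + 17 months + 15 months + 27 months = 156 months
Acceptance of responsibility reduction: 20% of 156 months = 31 months (rounded down)
After reduction: 156 − 31 = 125 months
Less pre-trial detention credit: 125 months − 3 months = 122 months
Cap at 185 months: 122 months is within the cap, no reduction.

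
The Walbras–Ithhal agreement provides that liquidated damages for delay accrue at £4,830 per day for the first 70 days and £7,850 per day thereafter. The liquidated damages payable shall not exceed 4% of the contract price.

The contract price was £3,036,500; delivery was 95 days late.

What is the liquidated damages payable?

First 70 days: 70 × £4,830 = £338,100
Remaining days: (95 − 70) × £7,850 = £196,250
Accrued per-day damages: £338,100 + £196,250 = £534,350
Cap: 4% of £3,036,500 = £121,460
Cap at £121,460: £534,350 exceeds the cap → £121,460

£121,460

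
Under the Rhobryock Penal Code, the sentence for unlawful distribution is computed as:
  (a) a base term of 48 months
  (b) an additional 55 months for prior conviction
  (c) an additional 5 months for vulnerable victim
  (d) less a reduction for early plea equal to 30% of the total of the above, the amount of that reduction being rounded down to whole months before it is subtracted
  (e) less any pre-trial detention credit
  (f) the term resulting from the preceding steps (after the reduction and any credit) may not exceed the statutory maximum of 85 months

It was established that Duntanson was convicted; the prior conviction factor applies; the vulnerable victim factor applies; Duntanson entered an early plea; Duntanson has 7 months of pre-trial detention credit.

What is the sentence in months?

Prior conviction enhancement: +55 months
Vulnerable victim enhancement: +5 months
Adjusted term: 48 months + 55 months + 5 months = 108 months
Early plea reduction: 30% of 108 months = 32 months (rounded down)
After reduction: 108 − 32 = 76 months
Less pre-trial detention credit: 76 months − 7 months = 69 months
Cap at 85 months: 69 months is within the cap, no reduction.

69 months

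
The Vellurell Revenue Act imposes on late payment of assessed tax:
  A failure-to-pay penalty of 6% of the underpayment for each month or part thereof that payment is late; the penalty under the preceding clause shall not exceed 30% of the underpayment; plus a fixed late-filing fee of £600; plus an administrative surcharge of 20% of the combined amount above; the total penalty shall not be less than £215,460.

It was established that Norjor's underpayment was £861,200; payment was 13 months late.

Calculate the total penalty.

Accrued rate: 6% × 13 = 78%, capped at 30% → 30%
Failure-to-pay penalty: 30% of £861,200 = £258,360
Penalty before surcharge: £258,360 + £600 = £258,960
Administrative surcharge: 20% of £258,960 = £51,792
Total penalty: £258,960 + £51,792 = £310,752
Minimum £215,460: £310,752 meets the minimum, no increase.

£310,752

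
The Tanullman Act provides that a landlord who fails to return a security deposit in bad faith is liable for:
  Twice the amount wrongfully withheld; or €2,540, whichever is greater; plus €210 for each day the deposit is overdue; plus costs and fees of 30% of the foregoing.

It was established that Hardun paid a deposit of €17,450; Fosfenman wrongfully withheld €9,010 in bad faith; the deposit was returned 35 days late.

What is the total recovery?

Doubled: 2 × €9,010 = €18,020
Minimum €2,540: €18,020 meets the minimum, no increase.
Late-return penalty: 35 × €210 = €7,350
Damages plus late penalty: €18,020 + €7,350 = €25,370
Costs and fees: 30% of €25,370 = €7,611
Total recovery: €25,370 + €7,611 = €32,981

€32,981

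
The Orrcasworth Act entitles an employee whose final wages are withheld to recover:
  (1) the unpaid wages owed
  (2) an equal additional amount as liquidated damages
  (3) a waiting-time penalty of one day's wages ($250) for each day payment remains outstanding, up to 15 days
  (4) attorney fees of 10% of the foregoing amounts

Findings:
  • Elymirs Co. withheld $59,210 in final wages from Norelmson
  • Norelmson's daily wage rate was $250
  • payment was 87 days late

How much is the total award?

Liquidated damages (equal amount): $59,210
Penalty days: min(87, 15) = 15
Waiting-time penalty: 15 × $250 = $3,750
Subtotal: $59,210 + $59,210 + $3,750 = $122,170
Attorney fees: 10% of $122,170 = $12,217
Total award: $122,170 + $12,217 = $134,387

$134,387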